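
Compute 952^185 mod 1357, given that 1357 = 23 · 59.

Mod 23: 952 ≡ 9; by Fermat, exponent reduces to 185 mod 22 = 9; 9^9 ≡ 2 (mod 23).
Mod 59: 952 ≡ 8; by Fermat, exponent reduces to 185 mod 58 = 11; 8^11 ≡ 43 (mod 59).
Combine by CRT: x ≡ 2 (mod 23), x ≡ 43 (mod 59) ⇒ x ≡ 692 (mod 1357).

692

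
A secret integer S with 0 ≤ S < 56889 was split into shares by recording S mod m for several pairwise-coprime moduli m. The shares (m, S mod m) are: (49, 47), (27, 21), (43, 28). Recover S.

44490

The moduli are pairwise coprime; N = 49·27·43 = 56889.
N/49 = 1161; 1161 ≡ 34 (mod 49); 34·13 ≡ 1, so inverse 13.
N/27 = 2107; 2107 ≡ 1 (mod 27), inverse 1.
N/43 = 1323; 1323 ≡ 33 (mod 43); 33·30 ≡ 1, so inverse 30.
S ≡ 47·1161·13 + 21·2107·1 + 28·1323·30 = 1864938.
1864938 mod 56889 = 44490.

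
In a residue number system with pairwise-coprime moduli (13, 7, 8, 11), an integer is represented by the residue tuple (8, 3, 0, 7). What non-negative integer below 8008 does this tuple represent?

The moduli are pairwise coprime; N = 13·7·8·11 = 8008.
N/13 = 616; 616 ≡ 5 (mod 13); 5·8 ≡ 1, so inverse 8.
N/7 = 1144; 1144 ≡ 3 (mod 7); 3·5 ≡ 1, so inverse 5.
N/8 = 1001; 1001 ≡ 1 (mod 8), inverse 1.
N/11 = 728; 728 ≡ 2 (mod 11); 2·6 ≡ 1, so inverse 6.
x ≡ 8·616·8 + 3·1144·5 + 0·1001·1 + 7·728·6 = 87160.
87160 mod 8008 = 7080.

7080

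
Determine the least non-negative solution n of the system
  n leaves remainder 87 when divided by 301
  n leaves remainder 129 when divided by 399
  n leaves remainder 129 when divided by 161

Combine the congruences pairwise.
gcd(301, 399) = 7 and 7 | (129 − 87), so the pair is consistent; merging gives n ≡ 7311 (mod 17157), where 17157 = lcm(301, 399).
gcd(17157, 161) = 7 and 7 | (129 − 7311), so the pair is consistent; merging gives n ≡ 110253 (mod 394611), where 394611 = lcm(17157, 161).
The solution is unique modulo lcm(301, 399, 161) = 394611.

110253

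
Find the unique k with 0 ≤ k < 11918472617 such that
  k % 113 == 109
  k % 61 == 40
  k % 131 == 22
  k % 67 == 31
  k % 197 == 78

5038717343

The moduli are pairwise coprime; N = 113·61·131·67·197 = 11918472617.
N/113 = 105473209; 105473209 ≡ 26 (mod 113); 26·100 ≡ 1, so inverse 100.
N/61 = 195384797; 195384797 ≡ 28 (mod 61); 28·24 ≡ 1, so inverse 24.
N/131 = 90980707; 90980707 ≡ 28 (mod 131); 28·117 ≡ 1, so inverse 117.
N/67 = 177887651; 177887651 ≡ 38 (mod 67); 38·30 ≡ 1, so inverse 30.
N/197 = 60499861; 60499861 ≡ 176 (mod 197); 176·75 ≡ 1, so inverse 75.
k ≡ 109·105473209·100 + 40·195384797·24 + 22·90980707·117 + 31·177887651·30 + 78·60499861·75 = 2090771425318.
2090771425318 mod 11918472617 = 5038717343.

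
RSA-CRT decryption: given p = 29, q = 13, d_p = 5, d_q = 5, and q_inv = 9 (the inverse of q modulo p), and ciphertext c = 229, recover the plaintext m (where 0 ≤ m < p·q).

47

m₁ = c^(d_p) mod p: c ≡ 26 (mod 29), and 26^5 mod 29 = 18.
m₂ = c^(d_q) mod q: c ≡ 8 (mod 13), and 8^5 mod 13 = 8.
h = q_inv·(m₁ − m₂) mod p = 9·(18 − 8) mod 29 = 3.
m = m₂ + h·q = 8 + 3·13 = 47.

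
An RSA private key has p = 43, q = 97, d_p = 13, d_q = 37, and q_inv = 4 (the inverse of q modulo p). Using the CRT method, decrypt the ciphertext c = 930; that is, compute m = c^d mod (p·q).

m₁ = c^(d_p) mod p: c ≡ 27 (mod 43), and 27^13 mod 43 = 8.
m₂ = c^(d_q) mod q: c ≡ 57 (mod 97), and 57^37 mod 97 = 38.
h = q_inv·(m₁ − m₂) mod p = 4·(8 − 38) mod 43 = 9.
m = m₂ + h·q = 38 + 9·97 = 911.

911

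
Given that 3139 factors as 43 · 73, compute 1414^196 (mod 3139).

2629

Mod 43: 1414 ≡ 38; by Fermat, exponent reduces to 196 mod 42 = 28; 38^28 ≡ 6 (mod 43).
Mod 73: 1414 ≡ 27; by Fermat, exponent reduces to 196 mod 72 = 52; 27^52 ≡ 1 (mod 73).
Combine by CRT: x ≡ 6 (mod 43), x ≡ 1 (mod 73) ⇒ x ≡ 2629 (mod 3139).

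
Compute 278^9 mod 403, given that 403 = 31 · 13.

Mod 31: 278 ≡ 30; 30^9 ≡ 30 (mod 31).
Mod 13: 278 ≡ 5; 5^9 ≡ 5 (mod 13).
Combine by CRT: x ≡ 30 (mod 31), x ≡ 5 (mod 13) ⇒ x ≡ 278 (mod 403).

278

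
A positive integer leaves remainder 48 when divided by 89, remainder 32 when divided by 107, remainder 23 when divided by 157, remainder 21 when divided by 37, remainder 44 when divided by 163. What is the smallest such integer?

Combine the congruences pairwise.
From n ≡ 48 (mod 89) write n = 48 + 89t. Substituting into n ≡ 32 (mod 107) gives 89t ≡ 91 (mod 107), and since 89⁻¹ ≡ 101 (mod 107), t ≡ 96. Hence n ≡ 48 + 89·96 = 8592 (mod 9523).
From n ≡ 8592 (mod 9523) write n = 8592 + 9523t. Substituting into n ≡ 23 (mod 157) gives 9523t ≡ 66 (mod 157), and since 103⁻¹ ≡ 125 (mod 157), t ≡ 86. Hence n ≡ 8592 + 9523·86 = 827570 (mod 1495111).
From n ≡ 827570 (mod 1495111) write n = 827570 + 1495111t. Substituting into n ≡ 21 (mod 37) gives 1495111t ≡ 30 (mod 37), and since 15⁻¹ ≡ 5 (mod 37), t ≡ 2. Hence n ≡ 827570 + 1495111·2 = 3817792 (mod 55319107).
From n ≡ 3817792 (mod 55319107) write n = 3817792 + 55319107t. Substituting into n ≡ 44 (mod 163) gives 55319107t ≡ 38 (mod 163), and since 4⁻¹ ≡ 41 (mod 163), t ≡ 91. Hence n ≡ 3817792 + 55319107·91 = 5037856529 (mod 9017014441).

5037856529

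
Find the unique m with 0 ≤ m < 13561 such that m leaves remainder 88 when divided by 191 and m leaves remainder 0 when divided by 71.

852

From m ≡ 88 (mod 191) write m = 88 + 191t. Substituting into m ≡ 0 (mod 71) gives 191t ≡ 54 (mod 71), and since 49⁻¹ ≡ 29 (mod 71), t ≡ 4. Hence m ≡ 88 + 191·4 = 852 (mod 13561).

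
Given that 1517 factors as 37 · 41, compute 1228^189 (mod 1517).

Mod 37: 1228 ≡ 7; by Fermat, exponent reduces to 189 mod 36 = 9; 7^9 ≡ 1 (mod 37).
Mod 41: 1228 ≡ 39; by Fermat, exponent reduces to 189 mod 40 = 29; 39^29 ≡ 21 (mod 41).
Combine by CRT: x ≡ 1 (mod 37), x ≡ 21 (mod 41) ⇒ x ≡ 1333 (mod 1517).

1333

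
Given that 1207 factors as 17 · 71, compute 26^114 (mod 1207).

676

Mod 17: 26 ≡ 9; by Fermat, exponent reduces to 114 mod 16 = 2; 9^2 ≡ 13 (mod 17).
Mod 71: 26 ≡ 26; by Fermat, exponent reduces to 114 mod 70 = 44; 26^44 ≡ 37 (mod 71).
Combine by CRT: x ≡ 13 (mod 17), x ≡ 37 (mod 71) ⇒ x ≡ 676 (mod 1207).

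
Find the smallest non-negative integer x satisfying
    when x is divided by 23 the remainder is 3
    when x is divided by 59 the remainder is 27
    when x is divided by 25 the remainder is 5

The moduli are pairwise coprime; N = 23·59·25 = 33925.
N/23 = 1475; 1475 ≡ 3 (mod 23); 3·8 ≡ 1, so inverse 8.
N/59 = 575; 575 ≡ 44 (mod 59); 44·55 ≡ 1, so inverse 55.
N/25 = 1357; 1357 ≡ 7 (mod 25); 7·18 ≡ 1, so inverse 18.
x ≡ 3·1475·8 + 27·575·55 + 5·1357·18 = 1011405.
1011405 mod 33925 = 27580.

27580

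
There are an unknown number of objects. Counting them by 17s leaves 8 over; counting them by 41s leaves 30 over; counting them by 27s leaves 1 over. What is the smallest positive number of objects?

3187

The moduli are pairwise coprime; M = 17·41·27 = 18819.
M/17 = 1107; 1107 ≡ 2 (mod 17); 2·9 ≡ 1, so inverse 9.
M/41 = 459; 459 ≡ 8 (mod 41); 8·36 ≡ 1, so inverse 36.
M/27 = 697; 697 ≡ 22 (mod 27); 22·16 ≡ 1, so inverse 16.
N ≡ 8·1107·9 + 30·459·36 + 1·697·16 = 586576.
586576 mod 18819 = 3187.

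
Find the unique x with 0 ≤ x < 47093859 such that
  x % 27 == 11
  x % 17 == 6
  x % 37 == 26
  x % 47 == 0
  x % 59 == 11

The moduli are pairwise coprime; N = 27·17·37·47·59 = 47093859.
N/27 = 1744217; 1744217 ≡ 17 (mod 27); 17·8 ≡ 1, so inverse 8.
N/17 = 2770227; 2770227 ≡ 9 (mod 17); 9·2 ≡ 1, so inverse 2.
N/37 = 1272807; 1272807 ≡ 7 (mod 37); 7·16 ≡ 1, so inverse 16.
N/47 = 1001997; 1001997 ≡ 4 (mod 47); 4·12 ≡ 1, so inverse 12.
N/59 = 798201; 798201 ≡ 49 (mod 59); 49·53 ≡ 1, so inverse 53.
x ≡ 11·1744217·8 + 6·2770227·2 + 26·1272807·16 + 0·1001997·12 + 11·798201·53 = 1181572715.
1181572715 mod 47093859 = 4226240.

4226240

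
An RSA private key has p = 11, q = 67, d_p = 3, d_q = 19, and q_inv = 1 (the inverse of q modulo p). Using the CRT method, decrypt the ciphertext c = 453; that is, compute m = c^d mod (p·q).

m₁ = c^(d_p) mod p: c ≡ 2 (mod 11), and 2^3 mod 11 = 8.
m₂ = c^(d_q) mod q: c ≡ 51 (mod 67), and 51^19 mod 67 = 48.
h = q_inv·(m₁ − m₂) mod p = 1·(8 − 48) mod 11 = 4.
m = m₂ + h·q = 48 + 4·67 = 316.

316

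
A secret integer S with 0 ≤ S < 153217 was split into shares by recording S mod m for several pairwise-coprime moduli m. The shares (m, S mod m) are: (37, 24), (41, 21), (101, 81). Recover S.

From S ≡ 24 (mod 37) write S = 24 + 37t. Substituting into S ≡ 21 (mod 41) gives 37t ≡ 38 (mod 41), and since 37⁻¹ ≡ 10 (mod 41), t ≡ 11. Hence S ≡ 24 + 37·11 = 431 (mod 1517).
From S ≡ 431 (mod 1517) write S = 431 + 1517t. Substituting into S ≡ 81 (mod 101) gives 1517t ≡ 54 (mod 101), and since 2⁻¹ ≡ 51 (mod 101), t ≡ 27. Hence S ≡ 431 + 1517·27 = 41390 (mod 153217).

41390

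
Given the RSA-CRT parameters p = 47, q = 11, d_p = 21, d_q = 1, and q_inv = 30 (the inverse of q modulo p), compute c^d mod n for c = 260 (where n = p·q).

m₁ = c^(d_p) mod p: c ≡ 25 (mod 47), and 25^21 mod 47 = 37.
m₂ = c^(d_q) mod q: c ≡ 7 (mod 11), and 7^1 mod 11 = 7.
h = q_inv·(m₁ − m₂) mod p = 30·(37 − 7) mod 47 = 7.
m = m₂ + h·q = 7 + 7·11 = 84.

84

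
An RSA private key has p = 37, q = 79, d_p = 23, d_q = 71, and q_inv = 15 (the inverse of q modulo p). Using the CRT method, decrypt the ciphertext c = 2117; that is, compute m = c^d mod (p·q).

m₁ = c^(d_p) mod p: c ≡ 8 (mod 37), and 8^23 mod 37 = 14.
m₂ = c^(d_q) mod q: c ≡ 63 (mod 79), and 63^71 mod 79 = 6.
h = q_inv·(m₁ − m₂) mod p = 15·(14 − 6) mod 37 = 9.
m = m₂ + h·q = 6 + 9·79 = 717.

717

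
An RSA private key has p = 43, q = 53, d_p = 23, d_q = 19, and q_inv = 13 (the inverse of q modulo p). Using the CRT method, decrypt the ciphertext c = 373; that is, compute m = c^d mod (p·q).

277

m₁ = c^(d_p) mod p: c ≡ 29 (mod 43), and 29^23 mod 43 = 19.
m₂ = c^(d_q) mod q: c ≡ 2 (mod 53), and 2^19 mod 53 = 12.
h = q_inv·(m₁ − m₂) mod p = 13·(19 − 12) mod 43 = 5.
m = m₂ + h·q = 12 + 5·53 = 277.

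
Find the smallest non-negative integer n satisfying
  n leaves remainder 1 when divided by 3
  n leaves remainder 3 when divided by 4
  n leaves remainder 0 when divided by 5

The moduli are pairwise coprime; M = 3·4·5 = 60.
M/3 = 20; 20 ≡ 2 (mod 3); 2·2 ≡ 1, so inverse 2.
M/4 = 15; 15 ≡ 3 (mod 4); 3·3 ≡ 1, so inverse 3.
M/5 = 12; 12 ≡ 2 (mod 5); 2·3 ≡ 1, so inverse 3.
n ≡ 1·20·2 + 3·15·3 + 0·12·3 = 175.
175 mod 60 = 55.

55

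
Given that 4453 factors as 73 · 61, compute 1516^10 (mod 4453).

4210

Mod 73: 1516 ≡ 56; 56^10 ≡ 49 (mod 73).
Mod 61: 1516 ≡ 52; 52^10 ≡ 1 (mod 61).
Combine by CRT: x ≡ 49 (mod 73), x ≡ 1 (mod 61) ⇒ x ≡ 4210 (mod 4453).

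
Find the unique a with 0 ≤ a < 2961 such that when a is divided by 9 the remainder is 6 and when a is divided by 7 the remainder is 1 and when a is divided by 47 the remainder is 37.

1212

From a ≡ 6 (mod 9) write a = 6 + 9t. Substituting into a ≡ 1 (mod 7) gives 9t ≡ 2 (mod 7), and since 2⁻¹ ≡ 4 (mod 7), t ≡ 1. Hence a ≡ 6 + 9·1 = 15 (mod 63).
From a ≡ 15 (mod 63) write a = 15 + 63t. Substituting into a ≡ 37 (mod 47) gives 63t ≡ 22 (mod 47), and since 16⁻¹ ≡ 3 (mod 47), t ≡ 19. Hence a ≡ 15 + 63·19 = 1212 (mod 2961).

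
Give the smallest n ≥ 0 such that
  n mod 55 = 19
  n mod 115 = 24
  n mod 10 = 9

Combine the congruences pairwise.
gcd(55, 115) = 5 and 5 | (24 − 19), so the pair is consistent; merging gives n ≡ 1174 (mod 1265), where 1265 = lcm(55, 115).
gcd(1265, 10) = 5 and 5 | (9 − 1174), so the pair is consistent; merging gives n ≡ 2439 (mod 2530), where 2530 = lcm(1265, 10).
The solution is unique modulo lcm(55, 115, 10) = 2530.

2439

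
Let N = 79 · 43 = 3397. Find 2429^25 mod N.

Mod 79: 2429 ≡ 59; 59^25 ≡ 66 (mod 79).
Mod 43: 2429 ≡ 21; 21^25 ≡ 35 (mod 43).
Combine by CRT: x ≡ 66 (mod 79), x ≡ 35 (mod 43) ⇒ x ≡ 2357 (mod 3397).

2357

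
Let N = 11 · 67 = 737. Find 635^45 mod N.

648

Mod 11: 635 ≡ 8; by Fermat, exponent reduces to 45 mod 10 = 5; 8^5 ≡ 10 (mod 11).
Mod 67: 635 ≡ 32; 32^45 ≡ 45 (mod 67).
Combine by CRT: x ≡ 10 (mod 11), x ≡ 45 (mod 67) ⇒ x ≡ 648 (mod 737).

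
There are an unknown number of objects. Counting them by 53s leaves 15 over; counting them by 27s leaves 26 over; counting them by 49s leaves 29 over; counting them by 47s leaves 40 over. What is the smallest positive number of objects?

835136

The moduli are pairwise coprime; M = 53·27·49·47 = 3295593.
M/53 = 62181; 62181 ≡ 12 (mod 53); 12·31 ≡ 1, so inverse 31.
M/27 = 122059; 122059 ≡ 19 (mod 27); 19·10 ≡ 1, so inverse 10.
M/49 = 67257; 67257 ≡ 29 (mod 49); 29·22 ≡ 1, so inverse 22.
M/47 = 70119; 70119 ≡ 42 (mod 47); 42·28 ≡ 1, so inverse 28.
N ≡ 15·62181·31 + 26·122059·10 + 29·67257·22 + 40·70119·28 = 182092751.
182092751 mod 3295593 = 835136.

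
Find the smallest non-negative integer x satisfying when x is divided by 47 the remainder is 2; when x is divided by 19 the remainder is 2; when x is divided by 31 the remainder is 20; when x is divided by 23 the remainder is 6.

From x ≡ 2 (mod 47) write x = 2 + 47t. Substituting into x ≡ 2 (mod 19) gives 47t ≡ 0 (mod 19), and since 9⁻¹ ≡ 17 (mod 19), t ≡ 0. Hence x ≡ 2 + 47·0 = 2 (mod 893).
From x ≡ 2 (mod 893) write x = 2 + 893t. Substituting into x ≡ 20 (mod 31) gives 893t ≡ 18 (mod 31), and since 25⁻¹ ≡ 5 (mod 31), t ≡ 28. Hence x ≡ 2 + 893·28 = 25006 (mod 27683).
From x ≡ 25006 (mod 27683) write x = 25006 + 27683t. Substituting into x ≡ 6 (mod 23) gives 27683t ≡ 1 (mod 23), and since 14⁻¹ ≡ 5 (mod 23), t ≡ 5. Hence x ≡ 25006 + 27683·5 = 163421 (mod 636709).

163421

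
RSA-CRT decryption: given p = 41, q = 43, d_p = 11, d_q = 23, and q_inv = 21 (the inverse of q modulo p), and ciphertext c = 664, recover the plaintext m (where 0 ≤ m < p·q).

1058

m₁ = c^(d_p) mod p: c ≡ 8 (mod 41), and 8^11 mod 41 = 33.
m₂ = c^(d_q) mod q: c ≡ 19 (mod 43), and 19^23 mod 43 = 26.
h = q_inv·(m₁ − m₂) mod p = 21·(33 − 26) mod 41 = 24.
m = m₂ + h·q = 26 + 24·43 = 1058.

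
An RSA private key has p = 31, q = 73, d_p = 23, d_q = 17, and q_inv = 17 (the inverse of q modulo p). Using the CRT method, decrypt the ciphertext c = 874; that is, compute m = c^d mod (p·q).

1204

m₁ = c^(d_p) mod p: c ≡ 6 (mod 31), and 6^23 mod 31 = 26.
m₂ = c^(d_q) mod q: c ≡ 71 (mod 73), and 71^17 mod 73 = 36.
h = q_inv·(m₁ − m₂) mod p = 17·(26 − 36) mod 31 = 16.
m = m₂ + h·q = 36 + 16·73 = 1204.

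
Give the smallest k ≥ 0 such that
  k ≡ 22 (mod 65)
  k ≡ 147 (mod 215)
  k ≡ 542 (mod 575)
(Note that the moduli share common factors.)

gcd(65, 215) = 5 and 5 | (147 − 22), so the pair is consistent; merging gives k ≡ 2297 (mod 2795), where 2795 = lcm(65, 215).
gcd(2795, 575) = 5 and 5 | (542 − 2297), so the pair is consistent; merging gives k ≡ 284592 (mod 321425), where 321425 = lcm(2795, 575).
The solution is unique modulo lcm(65, 215, 575) = 321425.

284592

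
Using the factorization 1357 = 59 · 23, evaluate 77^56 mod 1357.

1296

Mod 59: 77 ≡ 18; 18^56 ≡ 57 (mod 59).
Mod 23: 77 ≡ 8; by Fermat, exponent reduces to 56 mod 22 = 12; 8^12 ≡ 8 (mod 23).
Combine by CRT: x ≡ 57 (mod 59), x ≡ 8 (mod 23) ⇒ x ≡ 1296 (mod 1357).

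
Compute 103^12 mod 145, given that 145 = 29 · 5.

Mod 29: 103 ≡ 16; 16^12 ≡ 23 (mod 29).
Mod 5: 103 ≡ 3; since 4 | 12, by Fermat 3^12 ≡ 1 (mod 5).
Combine by CRT: x ≡ 23 (mod 29), x ≡ 1 (mod 5) ⇒ x ≡ 81 (mod 145).

81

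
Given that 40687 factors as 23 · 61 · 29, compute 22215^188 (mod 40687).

Mod 23: 22215 ≡ 20; by Fermat, exponent reduces to 188 mod 22 = 12; 20^12 ≡ 3 (mod 23).
Mod 61: 22215 ≡ 11; by Fermat, exponent reduces to 188 mod 60 = 8; 11^8 ≡ 1 (mod 61).
Mod 29: 22215 ≡ 1; by Fermat, exponent reduces to 188 mod 28 = 20; 1^20 ≡ 1 (mod 29).
Combine by CRT: x ≡ 3 (mod 23), x ≡ 1 (mod 61), x ≡ 1 (mod 29) ⇒ x ≡ 38919 (mod 40687).

38919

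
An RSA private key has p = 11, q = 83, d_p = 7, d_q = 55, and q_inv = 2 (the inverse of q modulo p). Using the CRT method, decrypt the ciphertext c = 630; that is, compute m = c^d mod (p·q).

438

m₁ = c^(d_p) mod p: c ≡ 3 (mod 11), and 3^7 mod 11 = 9.
m₂ = c^(d_q) mod q: c ≡ 49 (mod 83), and 49^55 mod 83 = 23.
h = q_inv·(m₁ − m₂) mod p = 2·(9 − 23) mod 11 = 5.
m = m₂ + h·q = 23 + 5·83 = 438.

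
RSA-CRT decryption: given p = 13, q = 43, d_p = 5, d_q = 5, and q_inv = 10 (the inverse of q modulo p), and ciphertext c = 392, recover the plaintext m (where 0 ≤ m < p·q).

m₁ = c^(d_p) mod p: c ≡ 2 (mod 13), and 2^5 mod 13 = 6.
m₂ = c^(d_q) mod q: c ≡ 5 (mod 43), and 5^5 mod 43 = 29.
h = q_inv·(m₁ − m₂) mod p = 10·(6 − 29) mod 13 = 4.
m = m₂ + h·q = 29 + 4·43 = 201.

201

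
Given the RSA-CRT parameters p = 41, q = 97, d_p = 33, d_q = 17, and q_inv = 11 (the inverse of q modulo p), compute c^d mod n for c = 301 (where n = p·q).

m₁ = c^(d_p) mod p: c ≡ 14 (mod 41), and 14^33 mod 41 = 14.
m₂ = c^(d_q) mod q: c ≡ 10 (mod 97), and 10^17 mod 97 = 38.
h = q_inv·(m₁ − m₂) mod p = 11·(14 − 38) mod 41 = 23.
m = m₂ + h·q = 38 + 23·97 = 2269.

2269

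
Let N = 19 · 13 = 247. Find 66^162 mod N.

1

Mod 19: 66 ≡ 9; since 18 | 162, by Fermat 9^162 ≡ 1 (mod 19).
Mod 13: 66 ≡ 1; by Fermat, exponent reduces to 162 mod 12 = 6; 1^6 ≡ 1 (mod 13).
Combine by CRT: x ≡ 1 (mod 19), x ≡ 1 (mod 13) ⇒ x ≡ 1 (mod 247).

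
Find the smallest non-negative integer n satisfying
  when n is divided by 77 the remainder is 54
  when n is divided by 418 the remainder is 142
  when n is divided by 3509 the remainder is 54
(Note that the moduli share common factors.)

393062

gcd(77, 418) = 11 and 11 | (142 − 54), so the pair is consistent; merging gives n ≡ 978 (mod 2926), where 2926 = lcm(77, 418).
gcd(2926, 3509) = 11 and 11 | (54 − 978), so the pair is consistent; merging gives n ≡ 393062 (mod 933394), where 933394 = lcm(2926, 3509).
The solution is unique modulo lcm(77, 418, 3509) = 933394.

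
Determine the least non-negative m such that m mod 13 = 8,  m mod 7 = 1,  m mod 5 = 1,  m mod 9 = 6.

3921

From m ≡ 8 (mod 13) write m = 8 + 13t. Substituting into m ≡ 1 (mod 7) gives 13t ≡ 0 (mod 7), and since 6⁻¹ ≡ 6 (mod 7), t ≡ 0. Hence m ≡ 8 + 13·0 = 8 (mod 91).
From m ≡ 8 (mod 91) write m = 8 + 91t. Substituting into m ≡ 1 (mod 5) gives 91t ≡ 3 (mod 5), and since 1⁻¹ ≡ 1 (mod 5), t ≡ 3. Hence m ≡ 8 + 91·3 = 281 (mod 455).
From m ≡ 281 (mod 455) write m = 281 + 455t. Substituting into m ≡ 6 (mod 9) gives 455t ≡ 4 (mod 9), and since 5⁻¹ ≡ 2 (mod 9), t ≡ 8. Hence m ≡ 281 + 455·8 = 3921 (mod 4095).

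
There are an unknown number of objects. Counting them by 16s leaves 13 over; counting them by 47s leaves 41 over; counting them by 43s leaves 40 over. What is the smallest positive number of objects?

9629

From N ≡ 13 (mod 16) write N = 13 + 16t. Substituting into N ≡ 41 (mod 47) gives 16t ≡ 28 (mod 47), and since 16⁻¹ ≡ 3 (mod 47), t ≡ 37. Hence N ≡ 13 + 16·37 = 605 (mod 752).
From N ≡ 605 (mod 752) write N = 605 + 752t. Substituting into N ≡ 40 (mod 43) gives 752t ≡ 37 (mod 43), and since 21⁻¹ ≡ 41 (mod 43), t ≡ 12. Hence N ≡ 605 + 752·12 = 9629 (mod 32336).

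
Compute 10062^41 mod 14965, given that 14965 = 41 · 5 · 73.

Mod 41: 10062 ≡ 17; by Fermat, exponent reduces to 41 mod 40 = 1; 17^1 ≡ 17 (mod 41).
Mod 5: 10062 ≡ 2; by Fermat, exponent reduces to 41 mod 4 = 1; 2^1 ≡ 2 (mod 5).
Mod 73: 10062 ≡ 61; 61^41 ≡ 25 (mod 73).
Combine by CRT: x ≡ 17 (mod 41), x ≡ 2 (mod 5), x ≡ 25 (mod 73) ⇒ x ≡ 12727 (mod 14965).

12727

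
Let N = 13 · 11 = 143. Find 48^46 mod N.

48

Mod 13: 48 ≡ 9; by Fermat, exponent reduces to 46 mod 12 = 10; 9^10 ≡ 9 (mod 13).
Mod 11: 48 ≡ 4; by Fermat, exponent reduces to 46 mod 10 = 6; 4^6 ≡ 4 (mod 11).
Combine by CRT: x ≡ 9 (mod 13), x ≡ 4 (mod 11) ⇒ x ≡ 48 (mod 143).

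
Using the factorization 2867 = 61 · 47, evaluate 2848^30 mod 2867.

Mod 61: 2848 ≡ 42; 42^30 ≡ 1 (mod 61).
Mod 47: 2848 ≡ 28; 28^30 ≡ 17 (mod 47).
Combine by CRT: x ≡ 1 (mod 61), x ≡ 17 (mod 47) ⇒ x ≡ 1709 (mod 2867).

1709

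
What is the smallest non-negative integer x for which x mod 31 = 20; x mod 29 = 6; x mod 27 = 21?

6096

The moduli are pairwise coprime; N = 31·29·27 = 24273.
N/31 = 783; 783 ≡ 8 (mod 31); 8·4 ≡ 1, so inverse 4.
N/29 = 837; 837 ≡ 25 (mod 29); 25·7 ≡ 1, so inverse 7.
N/27 = 899; 899 ≡ 8 (mod 27); 8·17 ≡ 1, so inverse 17.
x ≡ 20·783·4 + 6·837·7 + 21·899·17 = 418737.
418737 mod 24273 = 6096.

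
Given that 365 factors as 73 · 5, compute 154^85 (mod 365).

154

Mod 73: 154 ≡ 8; by Fermat, exponent reduces to 85 mod 72 = 13; 8^13 ≡ 8 (mod 73).
Mod 5: 154 ≡ 4; by Fermat, exponent reduces to 85 mod 4 = 1; 4^1 ≡ 4 (mod 5).
Combine by CRT: x ≡ 8 (mod 73), x ≡ 4 (mod 5) ⇒ x ≡ 154 (mod 365).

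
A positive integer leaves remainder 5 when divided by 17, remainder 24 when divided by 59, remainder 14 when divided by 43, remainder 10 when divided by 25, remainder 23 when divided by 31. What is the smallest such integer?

8676210

The moduli are pairwise coprime; N = 17·59·43·25·31 = 33424975.
N/17 = 1966175; 1966175 ≡ 6 (mod 17); 6·3 ≡ 1, so inverse 3.
N/59 = 566525; 566525 ≡ 7 (mod 59); 7·17 ≡ 1, so inverse 17.
N/43 = 777325; 777325 ≡ 14 (mod 43); 14·40 ≡ 1, so inverse 40.
N/25 = 1336999; 1336999 ≡ 24 (mod 25); 24·24 ≡ 1, so inverse 24.
N/31 = 1078225; 1078225 ≡ 14 (mod 31); 14·20 ≡ 1, so inverse 20.
m ≡ 5·1966175·3 + 24·566525·17 + 14·777325·40 + 10·1336999·24 + 23·1078225·20 = 1512800085.
1512800085 mod 33424975 = 8676210.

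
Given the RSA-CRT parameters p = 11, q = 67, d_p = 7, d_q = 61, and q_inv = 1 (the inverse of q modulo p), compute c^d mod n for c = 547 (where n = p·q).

398

m₁ = c^(d_p) mod p: c ≡ 8 (mod 11), and 8^7 mod 11 = 2.
m₂ = c^(d_q) mod q: c ≡ 11 (mod 67), and 11^61 mod 67 = 63.
h = q_inv·(m₁ − m₂) mod p = 1·(2 − 63) mod 11 = 5.
m = m₂ + h·q = 63 + 5·67 = 398.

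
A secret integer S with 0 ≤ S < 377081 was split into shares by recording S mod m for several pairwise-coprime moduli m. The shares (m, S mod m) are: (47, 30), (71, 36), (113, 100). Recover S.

226100

From S ≡ 30 (mod 47) write S = 30 + 47t. Substituting into S ≡ 36 (mod 71) gives 47t ≡ 6 (mod 71), and since 47⁻¹ ≡ 68 (mod 71), t ≡ 53. Hence S ≡ 30 + 47·53 = 2521 (mod 3337).
From S ≡ 2521 (mod 3337) write S = 2521 + 3337t. Substituting into S ≡ 100 (mod 113) gives 3337t ≡ 65 (mod 113), and since 60⁻¹ ≡ 81 (mod 113), t ≡ 67. Hence S ≡ 2521 + 3337·67 = 226100 (mod 377081).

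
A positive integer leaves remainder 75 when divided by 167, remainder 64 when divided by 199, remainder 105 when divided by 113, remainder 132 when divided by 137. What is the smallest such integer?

From x ≡ 75 (mod 167) write x = 75 + 167t. Substituting into x ≡ 64 (mod 199) gives 167t ≡ 188 (mod 199), and since 167⁻¹ ≡ 143 (mod 199), t ≡ 19. Hence x ≡ 75 + 167·19 = 3248 (mod 33233).
From x ≡ 3248 (mod 33233) write x = 3248 + 33233t. Substituting into x ≡ 105 (mod 113) gives 33233t ≡ 21 (mod 113), and since 11⁻¹ ≡ 72 (mod 113), t ≡ 43. Hence x ≡ 3248 + 33233·43 = 1432267 (mod 3755329).
From x ≡ 1432267 (mod 3755329) write x = 1432267 + 3755329t. Substituting into x ≡ 132 (mod 137) gives 3755329t ≡ 63 (mod 137), and since 22⁻¹ ≡ 81 (mod 137), t ≡ 34. Hence x ≡ 1432267 + 3755329·34 = 129113453 (mod 514480073).

129113453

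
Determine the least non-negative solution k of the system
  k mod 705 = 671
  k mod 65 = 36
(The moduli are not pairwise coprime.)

4196

gcd(705, 65) = 5 and 5 | (36 − 671), so the pair is consistent; merging gives k ≡ 4196 (mod 9165), where 9165 = lcm(705, 65).
The solution is unique modulo lcm(705, 65) = 9165.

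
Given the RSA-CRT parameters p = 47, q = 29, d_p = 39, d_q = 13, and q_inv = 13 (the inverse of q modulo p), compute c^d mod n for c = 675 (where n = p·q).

m₁ = c^(d_p) mod p: c ≡ 17 (mod 47), and 17^39 mod 47 = 16.
m₂ = c^(d_q) mod q: c ≡ 8 (mod 29), and 8^13 mod 29 = 18.
h = q_inv·(m₁ − m₂) mod p = 13·(16 − 18) mod 47 = 21.
m = m₂ + h·q = 18 + 21·29 = 627.

627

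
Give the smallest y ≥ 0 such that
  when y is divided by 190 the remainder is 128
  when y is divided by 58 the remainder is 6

gcd(190, 58) = 2 and 2 | (6 − 128), so the pair is consistent; merging gives y ≡ 4878 (mod 5510), where 5510 = lcm(190, 58).
The solution is unique modulo lcm(190, 58) = 5510.

4878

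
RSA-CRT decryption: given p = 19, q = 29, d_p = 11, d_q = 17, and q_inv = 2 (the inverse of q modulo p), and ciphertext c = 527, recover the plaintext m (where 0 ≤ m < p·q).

241

m₁ = c^(d_p) mod p: c ≡ 14 (mod 19), and 14^11 mod 19 = 13.
m₂ = c^(d_q) mod q: c ≡ 5 (mod 29), and 5^17 mod 29 = 9.
h = q_inv·(m₁ − m₂) mod p = 2·(13 − 9) mod 19 = 8.
m = m₂ + h·q = 9 + 8·29 = 241.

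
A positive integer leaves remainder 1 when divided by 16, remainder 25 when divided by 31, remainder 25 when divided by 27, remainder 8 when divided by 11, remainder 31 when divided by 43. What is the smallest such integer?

The moduli are pairwise coprime; N = 16·31·27·11·43 = 6334416.
N/16 = 395901; 395901 ≡ 13 (mod 16); 13·5 ≡ 1, so inverse 5.
N/31 = 204336; 204336 ≡ 15 (mod 31); 15·29 ≡ 1, so inverse 29.
N/27 = 234608; 234608 ≡ 5 (mod 27); 5·11 ≡ 1, so inverse 11.
N/11 = 575856; 575856 ≡ 6 (mod 11); 6·2 ≡ 1, so inverse 2.
N/43 = 147312; 147312 ≡ 37 (mod 43); 37·7 ≡ 1, so inverse 7.
x ≡ 1·395901·5 + 25·204336·29 + 25·234608·11 + 8·575856·2 + 31·147312·7 = 255820705.
255820705 mod 6334416 = 2444065.

2444065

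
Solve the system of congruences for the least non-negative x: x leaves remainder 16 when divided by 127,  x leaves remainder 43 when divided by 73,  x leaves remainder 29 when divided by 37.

190135

The moduli are pairwise coprime; N = 127·73·37 = 343027.
N/127 = 2701; 2701 ≡ 34 (mod 127); 34·71 ≡ 1, so inverse 71.
N/73 = 4699; 4699 ≡ 27 (mod 73); 27·46 ≡ 1, so inverse 46.
N/37 = 9271; 9271 ≡ 21 (mod 37); 21·30 ≡ 1, so inverse 30.
x ≡ 16·2701·71 + 43·4699·46 + 29·9271·30 = 20428728.
20428728 mod 343027 = 190135.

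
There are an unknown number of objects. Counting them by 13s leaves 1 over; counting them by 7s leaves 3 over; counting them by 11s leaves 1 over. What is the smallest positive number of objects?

430

From N ≡ 1 (mod 13) write N = 1 + 13t. Substituting into N ≡ 3 (mod 7) gives 13t ≡ 2 (mod 7), and since 6⁻¹ ≡ 6 (mod 7), t ≡ 5. Hence N ≡ 1 + 13·5 = 66 (mod 91).
From N ≡ 66 (mod 91) write N = 66 + 91t. Substituting into N ≡ 1 (mod 11) gives 91t ≡ 1 (mod 11), and since 3⁻¹ ≡ 4 (mod 11), t ≡ 4. Hence N ≡ 66 + 91·4 = 430 (mod 1001).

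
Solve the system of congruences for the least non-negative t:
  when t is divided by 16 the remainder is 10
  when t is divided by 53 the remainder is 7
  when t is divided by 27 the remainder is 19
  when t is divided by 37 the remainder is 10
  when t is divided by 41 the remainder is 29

18626698

The moduli are pairwise coprime; N = 16·53·27·37·41 = 34733232.
N/16 = 2170827; 2170827 ≡ 11 (mod 16); 11·3 ≡ 1, so inverse 3.
N/53 = 655344; 655344 ≡ 52 (mod 53); 52·52 ≡ 1, so inverse 52.
N/27 = 1286416; 1286416 ≡ 1 (mod 27), inverse 1.
N/37 = 938736; 938736 ≡ 9 (mod 37); 9·33 ≡ 1, so inverse 33.
N/41 = 847152; 847152 ≡ 10 (mod 41); 10·37 ≡ 1, so inverse 37.
t ≡ 10·2170827·3 + 7·655344·52 + 19·1286416·1 + 10·938736·33 + 29·847152·37 = 1546888906.
1546888906 mod 34733232 = 18626698.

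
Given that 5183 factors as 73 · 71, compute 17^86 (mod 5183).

4456

Mod 73: 17 ≡ 17; by Fermat, exponent reduces to 86 mod 72 = 14; 17^14 ≡ 3 (mod 73).
Mod 71: 17 ≡ 17; by Fermat, exponent reduces to 86 mod 70 = 16; 17^16 ≡ 54 (mod 71).
Combine by CRT: x ≡ 3 (mod 73), x ≡ 54 (mod 71) ⇒ x ≡ 4456 (mod 5183).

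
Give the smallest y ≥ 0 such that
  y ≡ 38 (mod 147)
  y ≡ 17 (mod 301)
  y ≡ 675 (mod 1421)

83093

gcd(147, 301) = 7 and 7 | (17 − 38), so the pair is consistent; merging gives y ≡ 920 (mod 6321), where 6321 = lcm(147, 301).
gcd(6321, 1421) = 49 and 49 | (675 − 920), so the pair is consistent; merging gives y ≡ 83093 (mod 183309), where 183309 = lcm(6321, 1421).
The solution is unique modulo lcm(147, 301, 1421) = 183309.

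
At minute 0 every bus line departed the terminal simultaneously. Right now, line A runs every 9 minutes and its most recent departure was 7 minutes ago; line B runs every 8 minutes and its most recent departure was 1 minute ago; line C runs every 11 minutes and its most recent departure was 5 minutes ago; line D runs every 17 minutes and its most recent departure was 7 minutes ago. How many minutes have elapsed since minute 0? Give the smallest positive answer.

313

From t ≡ 7 (mod 9) write t = 7 + 9s. Substituting into t ≡ 1 (mod 8) gives 9s ≡ 2 (mod 8), and since 1⁻¹ ≡ 1 (mod 8), s ≡ 2. Hence t ≡ 7 + 9·2 = 25 (mod 72).
From t ≡ 25 (mod 72) write t = 25 + 72s. Substituting into t ≡ 5 (mod 11) gives 72s ≡ 2 (mod 11), and since 6⁻¹ ≡ 2 (mod 11), s ≡ 4. Hence t ≡ 25 + 72·4 = 313 (mod 792).
From t ≡ 313 (mod 792) write t = 313 + 792s. Substituting into t ≡ 7 (mod 17) gives 792s ≡ 0 (mod 17), and since 10⁻¹ ≡ 12 (mod 17), s ≡ 0. Hence t ≡ 313 + 792·0 = 313 (mod 13464).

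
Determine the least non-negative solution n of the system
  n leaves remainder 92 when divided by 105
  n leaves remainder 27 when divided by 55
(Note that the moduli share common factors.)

gcd(105, 55) = 5 and 5 | (27 − 92), so the pair is consistent; merging gives n ≡ 302 (mod 1155), where 1155 = lcm(105, 55).
The solution is unique modulo lcm(105, 55) = 1155.

302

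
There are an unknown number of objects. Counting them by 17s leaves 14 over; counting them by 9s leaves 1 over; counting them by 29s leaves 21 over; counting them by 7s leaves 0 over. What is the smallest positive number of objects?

The moduli are pairwise coprime; M = 17·9·29·7 = 31059.
M/17 = 1827; 1827 ≡ 8 (mod 17); 8·15 ≡ 1, so inverse 15.
M/9 = 3451; 3451 ≡ 4 (mod 9); 4·7 ≡ 1, so inverse 7.
M/29 = 1071; 1071 ≡ 27 (mod 29); 27·14 ≡ 1, so inverse 14.
M/7 = 4437; 4437 ≡ 6 (mod 7); 6·6 ≡ 1, so inverse 6.
N ≡ 14·1827·15 + 1·3451·7 + 21·1071·14 + 0·4437·6 = 722701.
722701 mod 31059 = 8344.

8344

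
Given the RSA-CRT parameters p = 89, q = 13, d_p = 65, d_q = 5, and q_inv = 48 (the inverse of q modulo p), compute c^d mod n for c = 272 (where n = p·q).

961

m₁ = c^(d_p) mod p: c ≡ 5 (mod 89), and 5^65 mod 89 = 71.
m₂ = c^(d_q) mod q: c ≡ 12 (mod 13), and 12^5 mod 13 = 12.
h = q_inv·(m₁ − m₂) mod p = 48·(71 − 12) mod 89 = 73.
m = m₂ + h·q = 12 + 73·13 = 961.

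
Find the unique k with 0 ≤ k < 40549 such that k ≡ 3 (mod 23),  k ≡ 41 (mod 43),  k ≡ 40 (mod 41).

6190

The moduli are pairwise coprime; N = 23·43·41 = 40549.
N/23 = 1763; 1763 ≡ 15 (mod 23); 15·20 ≡ 1, so inverse 20.
N/43 = 943; 943 ≡ 40 (mod 43); 40·14 ≡ 1, so inverse 14.
N/41 = 989; 989 ≡ 5 (mod 41); 5·33 ≡ 1, so inverse 33.
k ≡ 3·1763·20 + 41·943·14 + 40·989·33 = 1952542.
1952542 mod 40549 = 6190.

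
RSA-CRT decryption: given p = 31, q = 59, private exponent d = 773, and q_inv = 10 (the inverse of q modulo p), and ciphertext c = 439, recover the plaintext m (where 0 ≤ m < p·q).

1668

d_p = d mod (p−1) = 773 mod 30 = 23; d_q = d mod (q−1) = 19.
m₁ = c^(d_p) mod p: c ≡ 5 (mod 31), and 5^23 mod 31 = 25.
m₂ = c^(d_q) mod q: c ≡ 26 (mod 59), and 26^19 mod 59 = 16.
h = q_inv·(m₁ − m₂) mod p = 10·(25 − 16) mod 31 = 28.
m = m₂ + h·q = 16 + 28·59 = 1668.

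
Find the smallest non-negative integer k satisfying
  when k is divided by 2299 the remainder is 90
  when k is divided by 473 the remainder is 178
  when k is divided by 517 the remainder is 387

Combine the congruences pairwise.
gcd(2299, 473) = 11 and 11 | (178 − 90), so the pair is consistent; merging gives k ≡ 29977 (mod 98857), where 98857 = lcm(2299, 473).
gcd(98857, 517) = 11 and 11 | (387 − 29977), so the pair is consistent; merging gives k ≡ 1315118 (mod 4646279), where 4646279 = lcm(98857, 517).
The solution is unique modulo lcm(2299, 473, 517) = 4646279.

1315118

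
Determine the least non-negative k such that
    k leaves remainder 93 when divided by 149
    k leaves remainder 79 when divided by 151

From k ≡ 93 (mod 149) write k = 93 + 149t. Substituting into k ≡ 79 (mod 151) gives 149t ≡ 137 (mod 151), and since 149⁻¹ ≡ 75 (mod 151), t ≡ 7. Hence k ≡ 93 + 149·7 = 1136 (mod 22499).

1136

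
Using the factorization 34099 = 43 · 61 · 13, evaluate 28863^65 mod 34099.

Mod 43: 28863 ≡ 10; by Fermat, exponent reduces to 65 mod 42 = 23; 10^23 ≡ 14 (mod 43).
Mod 61: 28863 ≡ 10; by Fermat, exponent reduces to 65 mod 60 = 5; 10^5 ≡ 21 (mod 61).
Mod 13: 28863 ≡ 3; by Fermat, exponent reduces to 65 mod 12 = 5; 3^5 ≡ 9 (mod 13).
Combine by CRT: x ≡ 14 (mod 43), x ≡ 21 (mod 61), x ≡ 9 (mod 13) ⇒ x ≡ 26373 (mod 34099).

26373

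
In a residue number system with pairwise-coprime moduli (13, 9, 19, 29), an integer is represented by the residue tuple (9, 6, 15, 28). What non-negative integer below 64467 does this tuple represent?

37293

Combine the congruences pairwise.
From x ≡ 9 (mod 13) write x = 9 + 13t. Substituting into x ≡ 6 (mod 9) gives 13t ≡ 6 (mod 9), and since 4⁻¹ ≡ 7 (mod 9), t ≡ 6. Hence x ≡ 9 + 13·6 = 87 (mod 117).
From x ≡ 87 (mod 117) write x = 87 + 117t. Substituting into x ≡ 15 (mod 19) gives 117t ≡ 4 (mod 19), and since 3⁻¹ ≡ 13 (mod 19), t ≡ 14. Hence x ≡ 87 + 117·14 = 1725 (mod 2223).
From x ≡ 1725 (mod 2223) write x = 1725 + 2223t. Substituting into x ≡ 28 (mod 29) gives 2223t ≡ 14 (mod 29), and since 19⁻¹ ≡ 26 (mod 29), t ≡ 16. Hence x ≡ 1725 + 2223·16 = 37293 (mod 64467).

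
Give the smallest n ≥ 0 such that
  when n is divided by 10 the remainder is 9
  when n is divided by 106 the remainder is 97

Combine the congruences pairwise.
gcd(10, 106) = 2 and 2 | (97 − 9), so the pair is consistent; merging gives n ≡ 309 (mod 530), where 530 = lcm(10, 106).
The solution is unique modulo lcm(10, 106) = 530.

309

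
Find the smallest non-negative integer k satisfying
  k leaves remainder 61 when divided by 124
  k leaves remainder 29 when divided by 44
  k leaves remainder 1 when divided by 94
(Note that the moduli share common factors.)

gcd(124, 44) = 4 and 4 | (29 − 61), so the pair is consistent; merging gives k ≡ 557 (mod 1364), where 1364 = lcm(124, 44).
gcd(1364, 94) = 2 and 2 | (1 − 557), so the pair is consistent; merging gives k ≡ 11469 (mod 64108), where 64108 = lcm(1364, 94).
The solution is unique modulo lcm(124, 44, 94) = 64108.

11469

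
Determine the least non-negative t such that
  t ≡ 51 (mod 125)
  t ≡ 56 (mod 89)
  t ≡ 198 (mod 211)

From t ≡ 51 (mod 125) write t = 51 + 125s. Substituting into t ≡ 56 (mod 89) gives 125s ≡ 5 (mod 89), and since 36⁻¹ ≡ 47 (mod 89), s ≡ 57. Hence t ≡ 51 + 125·57 = 7176 (mod 11125).
From t ≡ 7176 (mod 11125) write t = 7176 + 11125s. Substituting into t ≡ 198 (mod 211) gives 11125s ≡ 196 (mod 211), and since 153⁻¹ ≡ 40 (mod 211), s ≡ 33. Hence t ≡ 7176 + 11125·33 = 374301 (mod 2347375).

374301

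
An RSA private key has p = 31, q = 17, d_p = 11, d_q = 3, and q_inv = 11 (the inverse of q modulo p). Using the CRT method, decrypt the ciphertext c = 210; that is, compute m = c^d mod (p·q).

m₁ = c^(d_p) mod p: c ≡ 24 (mod 31), and 24^11 mod 31 = 11.
m₂ = c^(d_q) mod q: c ≡ 6 (mod 17), and 6^3 mod 17 = 12.
h = q_inv·(m₁ − m₂) mod p = 11·(11 − 12) mod 31 = 20.
m = m₂ + h·q = 12 + 20·17 = 352.

352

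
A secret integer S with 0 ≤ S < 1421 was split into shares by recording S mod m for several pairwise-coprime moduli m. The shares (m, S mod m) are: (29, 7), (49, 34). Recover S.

From S ≡ 7 (mod 29) write S = 7 + 29t. Substituting into S ≡ 34 (mod 49) gives 29t ≡ 27 (mod 49), and since 29⁻¹ ≡ 22 (mod 49), t ≡ 6. Hence S ≡ 7 + 29·6 = 181 (mod 1421).

181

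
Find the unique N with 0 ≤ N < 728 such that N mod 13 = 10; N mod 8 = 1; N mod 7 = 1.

From N ≡ 10 (mod 13) write N = 10 + 13t. Substituting into N ≡ 1 (mod 8) gives 13t ≡ 7 (mod 8), and since 5⁻¹ ≡ 5 (mod 8), t ≡ 3. Hence N ≡ 10 + 13·3 = 49 (mod 104).
From N ≡ 49 (mod 104) write N = 49 + 104t. Substituting into N ≡ 1 (mod 7) gives 104t ≡ 1 (mod 7), and since 6⁻¹ ≡ 6 (mod 7), t ≡ 6. Hence N ≡ 49 + 104·6 = 673 (mod 728).

673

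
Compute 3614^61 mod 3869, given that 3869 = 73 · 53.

Mod 73: 3614 ≡ 37; 37^61 ≡ 4 (mod 73).
Mod 53: 3614 ≡ 10; by Fermat, exponent reduces to 61 mod 52 = 9; 10^9 ≡ 28 (mod 53).
Combine by CRT: x ≡ 4 (mod 73), x ≡ 28 (mod 53) ⇒ x ≡ 2413 (mod 3869).

2413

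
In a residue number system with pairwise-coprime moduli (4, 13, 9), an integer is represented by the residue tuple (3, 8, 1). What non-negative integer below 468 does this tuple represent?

307

The moduli are pairwise coprime; N = 4·13·9 = 468.
N/4 = 117; 117 ≡ 1 (mod 4), inverse 1.
N/13 = 36; 36 ≡ 10 (mod 13); 10·4 ≡ 1, so inverse 4.
N/9 = 52; 52 ≡ 7 (mod 9); 7·4 ≡ 1, so inverse 4.
x ≡ 3·117·1 + 8·36·4 + 1·52·4 = 1711.
1711 mod 468 = 307.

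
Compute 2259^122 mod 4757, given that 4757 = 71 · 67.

100

Mod 71: 2259 ≡ 58; by Fermat, exponent reduces to 122 mod 70 = 52; 58^52 ≡ 29 (mod 71).
Mod 67: 2259 ≡ 48; by Fermat, exponent reduces to 122 mod 66 = 56; 48^56 ≡ 33 (mod 67).
Combine by CRT: x ≡ 29 (mod 71), x ≡ 33 (mod 67) ⇒ x ≡ 100 (mod 4757).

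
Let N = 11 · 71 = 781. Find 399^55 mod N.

Mod 11: 399 ≡ 3; by Fermat, exponent reduces to 55 mod 10 = 5; 3^5 ≡ 1 (mod 11).
Mod 71: 399 ≡ 44; 44^55 ≡ 34 (mod 71).
Combine by CRT: x ≡ 1 (mod 11), x ≡ 34 (mod 71) ⇒ x ≡ 34 (mod 781).

34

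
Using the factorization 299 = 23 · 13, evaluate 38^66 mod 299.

1

Mod 23: 38 ≡ 15; since 22 | 66, by Fermat 15^66 ≡ 1 (mod 23).
Mod 13: 38 ≡ 12; by Fermat, exponent reduces to 66 mod 12 = 6; 12^6 ≡ 1 (mod 13).
Combine by CRT: x ≡ 1 (mod 23), x ≡ 1 (mod 13) ⇒ x ≡ 1 (mod 299).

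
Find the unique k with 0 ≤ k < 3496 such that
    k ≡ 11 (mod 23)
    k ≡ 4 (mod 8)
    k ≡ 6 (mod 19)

2932

From k ≡ 11 (mod 23) write k = 11 + 23t. Substituting into k ≡ 4 (mod 8) gives 23t ≡ 1 (mod 8), and since 7⁻¹ ≡ 7 (mod 8), t ≡ 7. Hence k ≡ 11 + 23·7 = 172 (mod 184).
From k ≡ 172 (mod 184) write k = 172 + 184t. Substituting into k ≡ 6 (mod 19) gives 184t ≡ 5 (mod 19), and since 13⁻¹ ≡ 3 (mod 19), t ≡ 15. Hence k ≡ 172 + 184·15 = 2932 (mod 3496).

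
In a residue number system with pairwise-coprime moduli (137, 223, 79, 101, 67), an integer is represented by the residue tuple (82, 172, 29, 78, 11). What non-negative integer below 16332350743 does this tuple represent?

The moduli are pairwise coprime; N = 137·223·79·101·67 = 16332350743.
N/137 = 119214239; 119214239 ≡ 127 (mod 137); 127·41 ≡ 1, so inverse 41.
N/223 = 73239241; 73239241 ≡ 20 (mod 223); 20·145 ≡ 1, so inverse 145.
N/79 = 206738617; 206738617 ≡ 41 (mod 79); 41·27 ≡ 1, so inverse 27.
N/101 = 161706443; 161706443 ≡ 90 (mod 101); 90·55 ≡ 1, so inverse 55.
N/67 = 243766429; 243766429 ≡ 61 (mod 67); 61·11 ≡ 1, so inverse 11.
x ≡ 82·119214239·41 + 172·73239241·145 + 29·206738617·27 + 78·161706443·55 + 11·243766429·11 = 3112477657548.
3112477657548 mod 16332350743 = 9331016378.

9331016378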